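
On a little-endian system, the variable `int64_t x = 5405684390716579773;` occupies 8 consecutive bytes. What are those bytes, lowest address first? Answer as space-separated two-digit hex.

5405684390716579773 in hexadecimal, padded to 64 bits, is 0x4B04D95014891FBD.
Split into bytes (most-significant first): 4B 04 D9 50 14 89 1F BD.
In little-endian order the low byte comes first in memory.
So at ascending addresses the bytes are BD 1F 89 14 50 D9 04 4B.

BD 1F 89 14 50 D9 04 4B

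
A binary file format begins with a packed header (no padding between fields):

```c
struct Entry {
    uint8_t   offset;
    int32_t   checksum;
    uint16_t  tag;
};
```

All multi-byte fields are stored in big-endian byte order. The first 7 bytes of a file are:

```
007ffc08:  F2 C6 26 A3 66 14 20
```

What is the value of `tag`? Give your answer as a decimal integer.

`tag` follows `offset` (1 B), `checksum` (4 B), so it starts at offset 1 + 4 = 5 and occupies 2 bytes.
Bytes at offsets 5..6: 14 20.
Big-endian: lowest address holds the most-significant byte.
The bytes are already most-significant first: 0x1420.
0x1420 = 5152.

5152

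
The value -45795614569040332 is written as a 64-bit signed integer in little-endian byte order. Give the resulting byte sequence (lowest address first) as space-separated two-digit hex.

34 76 57 95 21 4D 5D FF

Two's complement of -45795614569040332 in 64 bits: 45795614569040332 = 0x00A2B2DE6AA889CC; invert → 0xFF5D4D2195577633; add 1 → 0xFF5D4D2195577634.
Split into bytes (most-significant first): FF 5D 4D 21 95 57 76 34.
Little-endian stores the least-significant byte at the lowest address.
So at ascending addresses the bytes are 34 76 57 95 21 4D 5D FF.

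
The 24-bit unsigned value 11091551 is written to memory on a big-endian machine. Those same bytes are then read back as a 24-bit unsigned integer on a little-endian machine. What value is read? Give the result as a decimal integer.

11091551 in 24-bit hexadecimal is 0xA93E5F.
Stored big-endian, the bytes at ascending addresses are A9 3E 5F.
Read back as little-endian, the first byte is least significant, giving 0x5F3EA9.
0x5F3EA9 = 6241961.

6241961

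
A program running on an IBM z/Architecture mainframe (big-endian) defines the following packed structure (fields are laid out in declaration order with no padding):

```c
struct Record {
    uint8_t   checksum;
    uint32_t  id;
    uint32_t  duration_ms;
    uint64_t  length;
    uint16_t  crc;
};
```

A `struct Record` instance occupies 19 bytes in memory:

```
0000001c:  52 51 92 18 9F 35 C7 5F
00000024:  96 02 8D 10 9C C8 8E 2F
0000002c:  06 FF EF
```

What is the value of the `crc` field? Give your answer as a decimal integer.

65519

`crc` follows `checksum` (1 B), `id` (4 B), `duration_ms` (4 B), `length` (8 B), so it starts at offset 1 + 4 + 4 + 8 = 17 and occupies 2 bytes.
Bytes at offsets 17..18: FF EF.
Big-endian: lowest address holds the most-significant byte.
The bytes are already most-significant first: 0xFFEF.
0xFFEF = 65519.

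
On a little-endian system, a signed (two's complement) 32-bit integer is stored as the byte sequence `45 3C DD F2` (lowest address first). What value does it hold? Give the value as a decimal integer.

-220382139

In little-endian order the low byte comes first in memory.
Reassemble most-significant byte first: F2 DD 3C 45 → 0xF2DD3C45.
Top bit is set, so as a signed 32-bit value this is 0xF2DD3C45 − 2^32 = -220382139.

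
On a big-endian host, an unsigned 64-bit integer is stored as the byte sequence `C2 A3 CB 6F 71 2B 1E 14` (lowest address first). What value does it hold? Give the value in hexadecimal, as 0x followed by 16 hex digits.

0xC2A3CB6F712B1E14

Big-endian stores the most-significant byte at the lowest address.
The bytes are already most-significant first: 0xC2A3CB6F712B1E14.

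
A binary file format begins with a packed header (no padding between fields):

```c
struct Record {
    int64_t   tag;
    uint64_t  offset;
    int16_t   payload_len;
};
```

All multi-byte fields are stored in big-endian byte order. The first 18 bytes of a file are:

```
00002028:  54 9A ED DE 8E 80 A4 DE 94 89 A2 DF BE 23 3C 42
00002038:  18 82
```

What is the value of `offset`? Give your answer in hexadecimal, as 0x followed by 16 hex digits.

`offset` follows `tag` (8 bytes), so it starts at byte offset 8 and occupies 8 bytes.
Bytes at offsets 8..15: 94 89 A2 DF BE 23 3C 42.
Big-endian stores the most-significant byte at the lowest address.
The bytes are already most-significant first: 0x9489A2DFBE233C42.

0x9489A2DFBE233C42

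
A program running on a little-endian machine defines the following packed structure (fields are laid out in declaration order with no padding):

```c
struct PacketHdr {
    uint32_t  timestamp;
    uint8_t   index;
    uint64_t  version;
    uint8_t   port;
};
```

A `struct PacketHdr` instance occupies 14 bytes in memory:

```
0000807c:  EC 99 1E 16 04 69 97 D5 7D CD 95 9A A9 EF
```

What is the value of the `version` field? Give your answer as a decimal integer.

`version` follows `timestamp` (4 B), `index` (1 B), so it starts at offset 4 + 1 = 5 and occupies 8 bytes.
Bytes at offsets 5..12: 69 97 D5 7D CD 95 9A A9.
Little-endian stores the least-significant byte at the lowest address.
Reassemble most-significant byte first: A9 9A 95 CD 7D D5 97 69 → 0xA99A95CD7DD59769.
0xA99A95CD7DD59769 = 12221245248635246441.

12221245248635246441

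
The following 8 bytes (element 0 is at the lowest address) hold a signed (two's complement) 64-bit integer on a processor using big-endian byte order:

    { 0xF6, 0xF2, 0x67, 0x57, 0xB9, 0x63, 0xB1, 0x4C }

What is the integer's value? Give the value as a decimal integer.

-652345369545166516

Big-endian: lowest address holds the most-significant byte.
The bytes are already most-significant first: 0xF6F26757B963B14C.
Top bit is set, so as a signed 64-bit value this is 0xF6F26757B963B14C − 2^64 = -652345369545166516.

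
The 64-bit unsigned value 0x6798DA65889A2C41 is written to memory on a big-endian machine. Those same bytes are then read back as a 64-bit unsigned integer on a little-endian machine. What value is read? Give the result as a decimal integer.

4696298422055639143

Stored big-endian, the bytes at ascending addresses are 67 98 DA 65 88 9A 2C 41.
Read back as little-endian, the first byte is least significant, giving 0x412C9A8865DA9867.
0x412C9A8865DA9867 = 4696298422055639143.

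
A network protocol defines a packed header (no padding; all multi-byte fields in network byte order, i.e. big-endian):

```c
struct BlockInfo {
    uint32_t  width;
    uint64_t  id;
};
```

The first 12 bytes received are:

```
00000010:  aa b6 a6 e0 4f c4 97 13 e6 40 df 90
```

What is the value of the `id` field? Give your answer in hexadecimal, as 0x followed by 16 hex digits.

0x4FC49713E640DF90

`id` follows `width` (4 bytes), so it starts at byte offset 4 and occupies 8 bytes.
Bytes at offsets 4..11: 4F C4 97 13 E6 40 DF 90.
In big-endian order the high byte comes first in memory.
The bytes are already most-significant first: 0x4FC49713E640DF90.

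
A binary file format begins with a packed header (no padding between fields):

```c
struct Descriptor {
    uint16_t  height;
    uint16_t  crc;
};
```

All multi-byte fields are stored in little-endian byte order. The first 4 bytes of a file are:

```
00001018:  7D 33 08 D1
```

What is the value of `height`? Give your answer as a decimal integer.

13181

`height` is the first field, at byte offset 0, occupying 2 bytes.
Bytes at offsets 0..1: 7D 33.
In little-endian order the low byte comes first in memory.
Reassemble most-significant byte first: 33 7D → 0x337D.
0x337D = 13181.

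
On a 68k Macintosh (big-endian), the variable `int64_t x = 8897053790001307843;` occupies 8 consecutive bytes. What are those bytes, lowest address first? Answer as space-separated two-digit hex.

8897053790001307843 in hexadecimal, padded to 64 bits, is 0x7B78AF488C9220C3.
Split into bytes (most-significant first): 7B 78 AF 48 8C 92 20 C3.
Big-endian stores the most-significant byte at the lowest address.
So the memory order matches the most-significant-first order: 7B 78 AF 48 8C 92 20 C3.

7B 78 AF 48 8C 92 20 C3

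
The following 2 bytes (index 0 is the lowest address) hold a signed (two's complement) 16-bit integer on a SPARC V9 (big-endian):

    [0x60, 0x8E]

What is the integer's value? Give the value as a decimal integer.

24718

Big-endian stores the most-significant byte at the lowest address.
The bytes are already most-significant first: 0x608E.
0x608E = 24718.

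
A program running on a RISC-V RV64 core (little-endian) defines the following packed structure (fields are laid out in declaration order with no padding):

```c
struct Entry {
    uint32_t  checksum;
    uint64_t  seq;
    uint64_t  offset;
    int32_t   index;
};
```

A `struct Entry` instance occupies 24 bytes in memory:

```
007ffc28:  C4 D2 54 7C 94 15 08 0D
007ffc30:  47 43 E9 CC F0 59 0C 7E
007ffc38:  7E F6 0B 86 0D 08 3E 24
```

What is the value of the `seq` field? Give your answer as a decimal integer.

14765406825751254420

`seq` follows `checksum` (4 bytes), so it starts at byte offset 4 and occupies 8 bytes.
Bytes at offsets 4..11: 94 15 08 0D 47 43 E9 CC.
Little-endian: lowest address holds the least-significant byte.
Reassemble most-significant byte first: CC E9 43 47 0D 08 15 94 → 0xCCE943470D081594.
0xCCE943470D081594 = 14765406825751254420.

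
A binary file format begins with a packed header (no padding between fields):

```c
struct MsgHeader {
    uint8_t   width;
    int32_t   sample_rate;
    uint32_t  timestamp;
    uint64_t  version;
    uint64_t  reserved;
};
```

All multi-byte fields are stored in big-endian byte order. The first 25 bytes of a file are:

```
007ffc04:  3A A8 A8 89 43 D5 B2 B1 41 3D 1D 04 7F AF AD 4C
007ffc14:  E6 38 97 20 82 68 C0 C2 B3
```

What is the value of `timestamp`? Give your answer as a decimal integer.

3585257793

`timestamp` follows `width` (1 B), `sample_rate` (4 B), so it starts at offset 1 + 4 = 5 and occupies 4 bytes.
Bytes at offsets 5..8: D5 B2 B1 41.
Big-endian stores the most-significant byte at the lowest address.
The bytes are already most-significant first: 0xD5B2B141.
0xD5B2B141 = 3585257793.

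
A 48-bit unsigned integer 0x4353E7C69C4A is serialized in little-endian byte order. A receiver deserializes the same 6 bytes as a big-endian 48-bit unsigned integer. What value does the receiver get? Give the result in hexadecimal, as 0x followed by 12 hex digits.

0x4A9CC6E75343

Stored little-endian, the bytes at ascending addresses are 4A 9C C6 E7 53 43.
Read back as big-endian, the last byte is least significant, giving 0x4A9CC6E75343.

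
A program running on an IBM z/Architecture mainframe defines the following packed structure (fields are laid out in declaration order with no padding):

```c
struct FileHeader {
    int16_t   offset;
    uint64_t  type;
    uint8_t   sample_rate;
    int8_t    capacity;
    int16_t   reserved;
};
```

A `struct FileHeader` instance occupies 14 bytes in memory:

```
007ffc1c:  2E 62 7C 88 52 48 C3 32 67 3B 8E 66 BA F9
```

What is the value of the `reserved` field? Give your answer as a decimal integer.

-17671

`reserved` follows `offset` (2 B), `type` (8 B), `sample_rate` (1 B), `capacity` (1 B), so it starts at offset 2 + 8 + 1 + 1 = 12 and occupies 2 bytes.
Bytes at offsets 12..13: BA F9.
Big-endian: lowest address holds the most-significant byte.
The bytes are already most-significant first: 0xBAF9.
Top bit is set, so as a signed 16-bit value this is 0xBAF9 − 2^16 = -17671.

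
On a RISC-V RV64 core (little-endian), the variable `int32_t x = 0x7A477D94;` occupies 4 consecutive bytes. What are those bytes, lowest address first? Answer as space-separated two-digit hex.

94 7D 47 7A

Split into bytes (most-significant first): 7A 47 7D 94.
Little-endian: lowest address holds the least-significant byte.
So at ascending addresses the bytes are 94 7D 47 7A.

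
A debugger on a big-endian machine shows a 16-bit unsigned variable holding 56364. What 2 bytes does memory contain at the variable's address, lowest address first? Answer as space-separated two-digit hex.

DC 2C

56364 in hexadecimal, padded to 16 bits, is 0xDC2C.
Split into bytes (most-significant first): DC 2C.
Big-endian stores the most-significant byte at the lowest address.
So the memory order matches the most-significant-first order: DC 2C.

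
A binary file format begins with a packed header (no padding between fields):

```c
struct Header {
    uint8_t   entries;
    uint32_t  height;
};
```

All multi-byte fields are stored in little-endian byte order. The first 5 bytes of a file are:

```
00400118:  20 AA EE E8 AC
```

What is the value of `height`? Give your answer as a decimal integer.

2900946602

`height` follows `entries` (1 byte), so it starts at byte offset 1 and occupies 4 bytes.
Bytes at offsets 1..4: AA EE E8 AC.
In little-endian order the low byte comes first in memory.
Reassemble most-significant byte first: AC E8 EE AA → 0xACE8EEAA.
0xACE8EEAA = 2900946602.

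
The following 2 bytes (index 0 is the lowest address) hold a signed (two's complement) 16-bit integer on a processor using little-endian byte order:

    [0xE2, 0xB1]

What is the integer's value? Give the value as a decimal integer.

Little-endian stores the least-significant byte at the lowest address.
Reassemble most-significant byte first: B1 E2 → 0xB1E2.
Top bit is set, so as a signed 16-bit value this is 0xB1E2 − 2^16 = -19998.

-19998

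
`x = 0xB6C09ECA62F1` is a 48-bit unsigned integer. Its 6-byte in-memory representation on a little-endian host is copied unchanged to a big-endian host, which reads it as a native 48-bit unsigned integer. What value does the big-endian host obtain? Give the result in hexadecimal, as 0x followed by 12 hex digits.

0xF162CA9EC0B6

Stored little-endian, the bytes at ascending addresses are F1 62 CA 9E C0 B6.
Read back as big-endian, the last byte is least significant, giving 0xF162CA9EC0B6.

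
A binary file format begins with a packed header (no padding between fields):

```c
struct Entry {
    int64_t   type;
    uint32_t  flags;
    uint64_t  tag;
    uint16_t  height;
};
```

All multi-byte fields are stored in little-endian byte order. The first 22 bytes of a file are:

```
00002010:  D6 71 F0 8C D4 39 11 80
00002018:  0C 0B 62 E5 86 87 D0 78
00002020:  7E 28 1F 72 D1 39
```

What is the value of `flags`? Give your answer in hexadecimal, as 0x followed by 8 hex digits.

0xE5620B0C

`flags` follows `type` (8 bytes), so it starts at byte offset 8 and occupies 4 bytes.
Bytes at offsets 8..11: 0C 0B 62 E5.
Little-endian: lowest address holds the least-significant byte.
Reassemble most-significant byte first: E5 62 0B 0C → 0xE5620B0C.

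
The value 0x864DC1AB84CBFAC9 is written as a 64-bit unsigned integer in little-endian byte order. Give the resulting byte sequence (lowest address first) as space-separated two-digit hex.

C9 FA CB 84 AB C1 4D 86

Split into bytes (most-significant first): 86 4D C1 AB 84 CB FA C9.
Little-endian: lowest address holds the least-significant byte.
So at ascending addresses the bytes are C9 FA CB 84 AB C1 4D 86.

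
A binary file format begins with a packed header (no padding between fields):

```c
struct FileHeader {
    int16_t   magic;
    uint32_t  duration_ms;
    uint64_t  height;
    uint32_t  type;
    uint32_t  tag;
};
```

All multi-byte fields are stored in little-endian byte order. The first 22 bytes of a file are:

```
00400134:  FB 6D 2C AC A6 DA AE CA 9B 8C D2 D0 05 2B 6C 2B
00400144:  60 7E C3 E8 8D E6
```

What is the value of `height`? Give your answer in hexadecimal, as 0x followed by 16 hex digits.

0x2B05D0D28C9BCAAE

`height` follows `magic` (2 B), `duration_ms` (4 B), so it starts at offset 2 + 4 = 6 and occupies 8 bytes.
Bytes at offsets 6..13: AE CA 9B 8C D2 D0 05 2B.
Little-endian: lowest address holds the least-significant byte.
Reassemble most-significant byte first: 2B 05 D0 D2 8C 9B CA AE → 0x2B05D0D28C9BCAAE.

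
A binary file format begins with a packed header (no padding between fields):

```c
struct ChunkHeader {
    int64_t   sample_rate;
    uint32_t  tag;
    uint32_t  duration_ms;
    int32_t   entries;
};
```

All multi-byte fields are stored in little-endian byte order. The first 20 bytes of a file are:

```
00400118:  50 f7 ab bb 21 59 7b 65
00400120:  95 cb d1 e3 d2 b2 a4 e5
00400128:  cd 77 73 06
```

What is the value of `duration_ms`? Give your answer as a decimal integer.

3852776146

`duration_ms` follows `sample_rate` (8 B), `tag` (4 B), so it starts at offset 8 + 4 = 12 and occupies 4 bytes.
Bytes at offsets 12..15: D2 B2 A4 E5.
Little-endian: lowest address holds the least-significant byte.
Reassemble most-significant byte first: E5 A4 B2 D2 → 0xE5A4B2D2.
0xE5A4B2D2 = 3852776146.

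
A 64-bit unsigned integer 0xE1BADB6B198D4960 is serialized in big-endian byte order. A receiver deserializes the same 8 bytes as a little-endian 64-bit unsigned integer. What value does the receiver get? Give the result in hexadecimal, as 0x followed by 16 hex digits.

0x60498D196BDBBAE1

Stored big-endian, the bytes at ascending addresses are E1 BA DB 6B 19 8D 49 60.
Read back as little-endian, the first byte is least significant, giving 0x60498D196BDBBAE1.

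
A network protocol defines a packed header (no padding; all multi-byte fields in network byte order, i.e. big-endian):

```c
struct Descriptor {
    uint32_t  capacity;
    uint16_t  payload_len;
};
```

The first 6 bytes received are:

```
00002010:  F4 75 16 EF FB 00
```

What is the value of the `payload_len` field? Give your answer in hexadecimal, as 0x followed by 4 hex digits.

0xFB00

`payload_len` follows `capacity` (4 bytes), so it starts at byte offset 4 and occupies 2 bytes.
Bytes at offsets 4..5: FB 00.
Big-endian stores the most-significant byte at the lowest address.
The bytes are already most-significant first: 0xFB00.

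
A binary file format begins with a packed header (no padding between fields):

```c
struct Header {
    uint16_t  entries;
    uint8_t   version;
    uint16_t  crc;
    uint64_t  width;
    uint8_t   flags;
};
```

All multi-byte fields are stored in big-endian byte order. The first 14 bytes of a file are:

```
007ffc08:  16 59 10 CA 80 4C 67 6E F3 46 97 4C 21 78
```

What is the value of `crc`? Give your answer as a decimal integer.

`crc` follows `entries` (2 B), `version` (1 B), so it starts at offset 2 + 1 = 3 and occupies 2 bytes.
Bytes at offsets 3..4: CA 80.
In big-endian order the high byte comes first in memory.
The bytes are already most-significant first: 0xCA80.
0xCA80 = 51840.

51840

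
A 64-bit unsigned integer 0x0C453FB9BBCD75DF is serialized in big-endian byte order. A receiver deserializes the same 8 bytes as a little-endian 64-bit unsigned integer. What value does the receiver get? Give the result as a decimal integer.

Stored big-endian, the bytes at ascending addresses are 0C 45 3F B9 BB CD 75 DF.
Read back as little-endian, the first byte is least significant, giving 0xDF75CDBBB93F450C.
0xDF75CDBBB93F450C = 16102002248883586316.

16102002248883586316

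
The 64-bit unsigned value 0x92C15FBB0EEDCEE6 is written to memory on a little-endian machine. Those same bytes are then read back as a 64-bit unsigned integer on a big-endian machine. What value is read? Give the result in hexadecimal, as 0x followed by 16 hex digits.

Stored little-endian, the bytes at ascending addresses are E6 CE ED 0E BB 5F C1 92.
Read back as big-endian, the last byte is least significant, giving 0xE6CEED0EBB5FC192.

0xE6CEED0EBB5FC192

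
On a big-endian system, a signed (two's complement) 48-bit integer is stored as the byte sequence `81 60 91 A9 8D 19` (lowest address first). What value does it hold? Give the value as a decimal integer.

Big-endian: lowest address holds the most-significant byte.
The bytes are already most-significant first: 0x816091A98D19.
Top bit is set, so as a signed 48-bit value this is 0x816091A98D19 − 2^48 = -139223216059111.

-139223216059111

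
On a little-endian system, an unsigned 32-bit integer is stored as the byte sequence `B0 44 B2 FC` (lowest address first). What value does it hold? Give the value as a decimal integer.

4239541424

Little-endian: lowest address holds the least-significant byte.
Reassemble most-significant byte first: FC B2 44 B0 → 0xFCB244B0.
0xFCB244B0 = 4239541424.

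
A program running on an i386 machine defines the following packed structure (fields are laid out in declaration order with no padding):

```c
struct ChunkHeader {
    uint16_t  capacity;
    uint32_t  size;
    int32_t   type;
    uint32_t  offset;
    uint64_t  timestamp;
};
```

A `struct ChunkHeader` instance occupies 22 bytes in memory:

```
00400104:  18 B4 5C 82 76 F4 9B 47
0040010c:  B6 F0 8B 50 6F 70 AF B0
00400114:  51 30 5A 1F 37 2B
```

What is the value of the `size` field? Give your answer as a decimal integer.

4101407324

`size` follows `capacity` (2 bytes), so it starts at byte offset 2 and occupies 4 bytes.
Bytes at offsets 2..5: 5C 82 76 F4.
In little-endian order the low byte comes first in memory.
Reassemble most-significant byte first: F4 76 82 5C → 0xF476825C.
0xF476825C = 4101407324.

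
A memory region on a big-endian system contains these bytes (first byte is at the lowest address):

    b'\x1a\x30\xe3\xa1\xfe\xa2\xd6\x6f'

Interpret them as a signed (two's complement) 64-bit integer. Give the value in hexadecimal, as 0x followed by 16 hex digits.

0x1A30E3A1FEA2D66F

Big-endian stores the most-significant byte at the lowest address.
The bytes are already most-significant first: 0x1A30E3A1FEA2D66F.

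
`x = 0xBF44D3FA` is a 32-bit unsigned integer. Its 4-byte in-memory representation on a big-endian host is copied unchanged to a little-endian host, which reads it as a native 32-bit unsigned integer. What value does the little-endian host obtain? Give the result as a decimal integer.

Stored big-endian, the bytes at ascending addresses are BF 44 D3 FA.
Read back as little-endian, the first byte is least significant, giving 0xFAD344BF.
0xFAD344BF = 4208149695.

4208149695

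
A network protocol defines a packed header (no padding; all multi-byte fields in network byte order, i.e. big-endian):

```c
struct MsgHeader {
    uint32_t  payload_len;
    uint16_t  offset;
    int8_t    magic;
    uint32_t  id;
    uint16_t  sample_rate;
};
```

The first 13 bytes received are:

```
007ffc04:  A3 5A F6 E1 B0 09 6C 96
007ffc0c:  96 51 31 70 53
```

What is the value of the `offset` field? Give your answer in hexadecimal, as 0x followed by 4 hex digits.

0xB009

`offset` follows `payload_len` (4 bytes), so it starts at byte offset 4 and occupies 2 bytes.
Bytes at offsets 4..5: B0 09.
Big-endian stores the most-significant byte at the lowest address.
The bytes are already most-significant first: 0xB009.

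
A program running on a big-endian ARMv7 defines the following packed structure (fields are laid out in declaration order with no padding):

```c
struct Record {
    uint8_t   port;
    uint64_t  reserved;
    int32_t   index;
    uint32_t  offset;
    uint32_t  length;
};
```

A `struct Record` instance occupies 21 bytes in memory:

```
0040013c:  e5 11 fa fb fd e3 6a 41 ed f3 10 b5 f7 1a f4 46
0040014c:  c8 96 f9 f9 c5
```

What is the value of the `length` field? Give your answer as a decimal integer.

2532964805

`length` follows `port` (1 B), `reserved` (8 B), `index` (4 B), `offset` (4 B), so it starts at offset 1 + 8 + 4 + 4 = 17 and occupies 4 bytes.
Bytes at offsets 17..20: 96 F9 F9 C5.
Big-endian: lowest address holds the most-significant byte.
The bytes are already most-significant first: 0x96F9F9C5.
0x96F9F9C5 = 2532964805.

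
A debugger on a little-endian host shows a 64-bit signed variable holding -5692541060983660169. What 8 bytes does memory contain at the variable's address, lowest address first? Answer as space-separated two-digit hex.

Two's complement of -5692541060983660169 in 64 bits: 5692541060983660169 = 0x4EFFF7EF41419E89; invert → 0xB1000810BEBE6176; add 1 → 0xB1000810BEBE6177.
Split into bytes (most-significant first): B1 00 08 10 BE BE 61 77.
Little-endian stores the least-significant byte at the lowest address.
So at ascending addresses the bytes are 77 61 BE BE 10 08 00 B1.

77 61 BE BE 10 08 00 B1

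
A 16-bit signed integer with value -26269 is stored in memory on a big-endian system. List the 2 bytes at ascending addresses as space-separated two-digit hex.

Two's complement of -26269 in 16 bits: 26269 = 0x669D; invert → 0x9962; add 1 → 0x9963.
Split into bytes (most-significant first): 99 63.
Big-endian stores the most-significant byte at the lowest address.
So the memory order matches the most-significant-first order: 99 63.

99 63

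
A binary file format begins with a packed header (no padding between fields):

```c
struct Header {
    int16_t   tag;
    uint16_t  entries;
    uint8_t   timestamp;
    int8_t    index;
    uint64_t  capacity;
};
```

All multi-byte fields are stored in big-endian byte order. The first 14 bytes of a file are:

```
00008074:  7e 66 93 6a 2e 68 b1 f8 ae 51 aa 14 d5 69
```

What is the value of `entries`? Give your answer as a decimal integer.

`entries` follows `tag` (2 bytes), so it starts at byte offset 2 and occupies 2 bytes.
Bytes at offsets 2..3: 93 6A.
In big-endian order the high byte comes first in memory.
The bytes are already most-significant first: 0x936A.
0x936A = 37738.

37738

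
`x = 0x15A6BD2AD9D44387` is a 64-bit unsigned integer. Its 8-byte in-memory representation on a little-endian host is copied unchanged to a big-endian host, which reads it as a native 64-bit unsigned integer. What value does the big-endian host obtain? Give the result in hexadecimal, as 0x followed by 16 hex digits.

0x8743D4D92ABDA615

Stored little-endian, the bytes at ascending addresses are 87 43 D4 D9 2A BD A6 15.
Read back as big-endian, the last byte is least significant, giving 0x8743D4D92ABDA615.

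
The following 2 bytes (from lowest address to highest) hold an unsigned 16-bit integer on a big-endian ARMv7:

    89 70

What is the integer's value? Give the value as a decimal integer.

35184

Big-endian stores the most-significant byte at the lowest address.
The bytes are already most-significant first: 0x8970.
0x8970 = 35184.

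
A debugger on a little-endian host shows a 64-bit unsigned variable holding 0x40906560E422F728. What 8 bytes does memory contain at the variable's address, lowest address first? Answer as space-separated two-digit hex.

Split into bytes (most-significant first): 40 90 65 60 E4 22 F7 28.
In little-endian order the low byte comes first in memory.
So at ascending addresses the bytes are 28 F7 22 E4 60 65 90 40.

28 F7 22 E4 60 65 90 40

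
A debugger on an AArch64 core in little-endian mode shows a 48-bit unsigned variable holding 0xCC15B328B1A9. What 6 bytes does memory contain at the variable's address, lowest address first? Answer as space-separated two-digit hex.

A9 B1 28 B3 15 CC

Split into bytes (most-significant first): CC 15 B3 28 B1 A9.
In little-endian order the low byte comes first in memory.
So at ascending addresses the bytes are A9 B1 28 B3 15 CC.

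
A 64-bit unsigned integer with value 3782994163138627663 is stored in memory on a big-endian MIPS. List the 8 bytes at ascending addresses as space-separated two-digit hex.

34 7F E5 25 F1 41 08 4F

3782994163138627663 in hexadecimal, padded to 64 bits, is 0x347FE525F141084F.
Split into bytes (most-significant first): 34 7F E5 25 F1 41 08 4F.
Big-endian stores the most-significant byte at the lowest address.
So the memory order matches the most-significant-first order: 34 7F E5 25 F1 41 08 4F.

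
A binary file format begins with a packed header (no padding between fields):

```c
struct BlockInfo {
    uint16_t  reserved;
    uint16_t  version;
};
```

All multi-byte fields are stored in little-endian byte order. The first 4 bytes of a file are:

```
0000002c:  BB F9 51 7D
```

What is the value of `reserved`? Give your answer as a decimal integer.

`reserved` is the first field, at byte offset 0, occupying 2 bytes.
Bytes at offsets 0..1: BB F9.
Little-endian: lowest address holds the least-significant byte.
Reassemble most-significant byte first: F9 BB → 0xF9BB.
0xF9BB = 63931.

63931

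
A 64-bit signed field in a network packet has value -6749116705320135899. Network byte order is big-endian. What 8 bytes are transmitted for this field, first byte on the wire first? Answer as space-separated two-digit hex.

Two's complement of -6749116705320135899 in 64 bits: 6749116705320135899 = 0x5DA9ADE29842ECDB; invert → 0xA256521D67BD1324; add 1 → 0xA256521D67BD1325.
Split into bytes (most-significant first): A2 56 52 1D 67 BD 13 25.
Big-endian: lowest address holds the most-significant byte.
So the memory order matches the most-significant-first order: A2 56 52 1D 67 BD 13 25.

A2 56 52 1D 67 BD 13 25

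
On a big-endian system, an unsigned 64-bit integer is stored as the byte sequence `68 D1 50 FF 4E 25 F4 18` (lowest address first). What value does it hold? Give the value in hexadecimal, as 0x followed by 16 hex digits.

Big-endian stores the most-significant byte at the lowest address.
The bytes are already most-significant first: 0x68D150FF4E25F418.

0x68D150FF4E25F418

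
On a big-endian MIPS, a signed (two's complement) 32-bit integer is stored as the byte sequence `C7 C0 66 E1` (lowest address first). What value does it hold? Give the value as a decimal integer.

-943692063

Big-endian stores the most-significant byte at the lowest address.
The bytes are already most-significant first: 0xC7C066E1.
Top bit is set, so as a signed 32-bit value this is 0xC7C066E1 − 2^32 = -943692063.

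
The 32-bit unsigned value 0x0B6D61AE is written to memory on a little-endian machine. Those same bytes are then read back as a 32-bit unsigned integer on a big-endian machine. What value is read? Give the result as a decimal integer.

Stored little-endian, the bytes at ascending addresses are AE 61 6D 0B.
Read back as big-endian, the last byte is least significant, giving 0xAE616D0B.
0xAE616D0B = 2925620491.

2925620491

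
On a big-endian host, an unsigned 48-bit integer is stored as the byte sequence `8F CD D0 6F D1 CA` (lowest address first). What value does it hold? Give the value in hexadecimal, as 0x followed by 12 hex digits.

0x8FCDD06FD1CA

Big-endian: lowest address holds the most-significant byte.
The bytes are already most-significant first: 0x8FCDD06FD1CA.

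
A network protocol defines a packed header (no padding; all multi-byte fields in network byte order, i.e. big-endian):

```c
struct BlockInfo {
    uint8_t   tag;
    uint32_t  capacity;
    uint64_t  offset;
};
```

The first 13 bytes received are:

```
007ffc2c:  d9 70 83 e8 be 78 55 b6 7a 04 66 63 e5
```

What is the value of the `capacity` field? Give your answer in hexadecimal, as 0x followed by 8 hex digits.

`capacity` follows `tag` (1 byte), so it starts at byte offset 1 and occupies 4 bytes.
Bytes at offsets 1..4: 70 83 E8 BE.
In big-endian order the high byte comes first in memory.
The bytes are already most-significant first: 0x7083E8BE.

0x7083E8BE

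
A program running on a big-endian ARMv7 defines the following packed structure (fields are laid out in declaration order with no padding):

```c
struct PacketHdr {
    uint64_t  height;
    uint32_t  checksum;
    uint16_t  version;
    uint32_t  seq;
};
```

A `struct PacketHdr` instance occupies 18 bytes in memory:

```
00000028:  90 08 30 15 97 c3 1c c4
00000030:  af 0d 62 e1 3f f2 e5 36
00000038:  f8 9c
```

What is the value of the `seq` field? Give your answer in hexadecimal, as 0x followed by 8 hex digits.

0xE536F89C

`seq` follows `height` (8 B), `checksum` (4 B), `version` (2 B), so it starts at offset 8 + 4 + 2 = 14 and occupies 4 bytes.
Bytes at offsets 14..17: E5 36 F8 9C.
Big-endian stores the most-significant byte at the lowest address.
The bytes are already most-significant first: 0xE536F89C.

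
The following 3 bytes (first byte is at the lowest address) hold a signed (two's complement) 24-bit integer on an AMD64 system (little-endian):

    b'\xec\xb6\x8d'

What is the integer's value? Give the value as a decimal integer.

-7489812

Little-endian: lowest address holds the least-significant byte.
Reassemble most-significant byte first: 8D B6 EC → 0x8DB6EC.
Top bit is set, so as a signed 24-bit value this is 0x8DB6EC − 2^24 = -7489812.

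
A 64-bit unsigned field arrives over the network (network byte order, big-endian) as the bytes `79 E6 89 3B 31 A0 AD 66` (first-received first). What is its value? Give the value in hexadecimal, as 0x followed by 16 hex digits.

0x79E6893B31A0AD66

Big-endian: lowest address holds the most-significant byte.
The bytes are already most-significant first: 0x79E6893B31A0AD66.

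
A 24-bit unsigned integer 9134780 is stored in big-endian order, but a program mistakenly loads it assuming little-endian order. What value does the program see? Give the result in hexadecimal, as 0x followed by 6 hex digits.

0xBC628B

9134780 in 24-bit hexadecimal is 0x8B62BC.
Stored big-endian, the bytes at ascending addresses are 8B 62 BC.
Read back as little-endian, the first byte is least significant, giving 0xBC628B.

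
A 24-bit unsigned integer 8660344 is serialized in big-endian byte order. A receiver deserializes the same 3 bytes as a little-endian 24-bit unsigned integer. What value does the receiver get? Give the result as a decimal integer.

7873924

8660344 in 24-bit hexadecimal is 0x842578.
Stored big-endian, the bytes at ascending addresses are 84 25 78.
Read back as little-endian, the first byte is least significant, giving 0x782584.
0x782584 = 7873924.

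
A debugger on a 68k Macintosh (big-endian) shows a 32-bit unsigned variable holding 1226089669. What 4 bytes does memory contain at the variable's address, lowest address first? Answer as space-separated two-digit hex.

1226089669 in hexadecimal, padded to 32 bits, is 0x4914A4C5.
Split into bytes (most-significant first): 49 14 A4 C5.
Big-endian stores the most-significant byte at the lowest address.
So the memory order matches the most-significant-first order: 49 14 A4 C5.

49 14 A4 C5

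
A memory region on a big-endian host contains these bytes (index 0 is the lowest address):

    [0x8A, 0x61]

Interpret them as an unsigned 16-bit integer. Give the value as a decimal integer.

35425

Big-endian stores the most-significant byte at the lowest address.
The bytes are already most-significant first: 0x8A61.
0x8A61 = 35425.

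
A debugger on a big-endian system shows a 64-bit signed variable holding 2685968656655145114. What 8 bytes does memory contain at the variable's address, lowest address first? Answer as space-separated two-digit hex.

25 46 7A 43 29 C3 58 9A

2685968656655145114 in hexadecimal, padded to 64 bits, is 0x25467A4329C3589A.
Split into bytes (most-significant first): 25 46 7A 43 29 C3 58 9A.
Big-endian: lowest address holds the most-significant byte.
So the memory order matches the most-significant-first order: 25 46 7A 43 29 C3 58 9A.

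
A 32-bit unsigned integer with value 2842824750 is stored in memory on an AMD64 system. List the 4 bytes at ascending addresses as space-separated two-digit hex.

2E 10 72 A9

2842824750 in hexadecimal, padded to 32 bits, is 0xA972102E.
Split into bytes (most-significant first): A9 72 10 2E.
Little-endian stores the least-significant byte at the lowest address.
So at ascending addresses the bytes are 2E 10 72 A9.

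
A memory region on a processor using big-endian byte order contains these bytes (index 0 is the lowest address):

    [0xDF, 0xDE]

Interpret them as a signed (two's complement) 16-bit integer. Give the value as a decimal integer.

-8226

Big-endian stores the most-significant byte at the lowest address.
The bytes are already most-significant first: 0xDFDE.
Top bit is set, so as a signed 16-bit value this is 0xDFDE − 2^16 = -8226.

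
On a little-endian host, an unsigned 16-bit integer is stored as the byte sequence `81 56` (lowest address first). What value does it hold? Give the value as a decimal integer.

Little-endian: lowest address holds the least-significant byte.
Reassemble most-significant byte first: 56 81 → 0x5681.
0x5681 = 22145.

22145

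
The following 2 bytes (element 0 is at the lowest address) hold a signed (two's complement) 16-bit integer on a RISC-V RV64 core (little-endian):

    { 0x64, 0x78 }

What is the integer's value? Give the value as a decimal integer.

Little-endian: lowest address holds the least-significant byte.
Reassemble most-significant byte first: 78 64 → 0x7864.
0x7864 = 30820.

30820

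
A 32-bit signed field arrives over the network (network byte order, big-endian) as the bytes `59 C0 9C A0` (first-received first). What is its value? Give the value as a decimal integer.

In big-endian order the high byte comes first in memory.
The bytes are already most-significant first: 0x59C09CA0.
0x59C09CA0 = 1505795232.

1505795232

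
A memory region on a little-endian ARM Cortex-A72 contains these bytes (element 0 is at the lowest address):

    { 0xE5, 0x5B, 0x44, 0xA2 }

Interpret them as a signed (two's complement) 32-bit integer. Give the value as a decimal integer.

In little-endian order the low byte comes first in memory.
Reassemble most-significant byte first: A2 44 5B E5 → 0xA2445BE5.
Top bit is set, so as a signed 32-bit value this is 0xA2445BE5 − 2^32 = -1572578331.

-1572578331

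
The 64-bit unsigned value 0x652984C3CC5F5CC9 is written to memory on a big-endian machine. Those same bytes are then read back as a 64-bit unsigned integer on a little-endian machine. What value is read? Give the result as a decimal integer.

Stored big-endian, the bytes at ascending addresses are 65 29 84 C3 CC 5F 5C C9.
Read back as little-endian, the first byte is least significant, giving 0xC95C5FCCC3842965.
0xC95C5FCCC3842965 = 14509577432539081061.

14509577432539081061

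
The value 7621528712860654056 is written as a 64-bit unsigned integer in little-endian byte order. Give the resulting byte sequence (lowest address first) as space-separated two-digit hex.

E8 D9 7F D7 FB 1B C5 69

7621528712860654056 in hexadecimal, padded to 64 bits, is 0x69C51BFBD77FD9E8.
Split into bytes (most-significant first): 69 C5 1B FB D7 7F D9 E8.
Little-endian stores the least-significant byte at the lowest address.
So at ascending addresses the bytes are E8 D9 7F D7 FB 1B C5 69.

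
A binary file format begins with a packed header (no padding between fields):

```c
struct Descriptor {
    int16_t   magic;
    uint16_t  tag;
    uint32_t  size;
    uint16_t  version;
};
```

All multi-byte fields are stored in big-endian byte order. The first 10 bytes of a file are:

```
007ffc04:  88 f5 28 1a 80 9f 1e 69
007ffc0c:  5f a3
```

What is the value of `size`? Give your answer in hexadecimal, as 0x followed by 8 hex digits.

0x809F1E69

`size` follows `magic` (2 B), `tag` (2 B), so it starts at offset 2 + 2 = 4 and occupies 4 bytes.
Bytes at offsets 4..7: 80 9F 1E 69.
In big-endian order the high byte comes first in memory.
The bytes are already most-significant first: 0x809F1E69.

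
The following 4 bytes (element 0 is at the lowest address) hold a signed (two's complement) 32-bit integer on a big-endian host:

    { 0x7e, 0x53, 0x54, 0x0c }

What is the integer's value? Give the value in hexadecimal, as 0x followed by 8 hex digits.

0x7E53540C

Big-endian stores the most-significant byte at the lowest address.
The bytes are already most-significant first: 0x7E53540C.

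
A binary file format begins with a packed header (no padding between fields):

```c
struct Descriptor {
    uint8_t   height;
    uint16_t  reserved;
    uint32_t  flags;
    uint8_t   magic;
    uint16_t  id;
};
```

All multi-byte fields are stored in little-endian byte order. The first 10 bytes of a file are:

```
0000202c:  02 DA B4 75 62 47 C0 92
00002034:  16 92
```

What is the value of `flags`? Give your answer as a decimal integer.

`flags` follows `height` (1 B), `reserved` (2 B), so it starts at offset 1 + 2 = 3 and occupies 4 bytes.
Bytes at offsets 3..6: 75 62 47 C0.
In little-endian order the low byte comes first in memory.
Reassemble most-significant byte first: C0 47 62 75 → 0xC0476275.
0xC0476275 = 3225903733.

3225903733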